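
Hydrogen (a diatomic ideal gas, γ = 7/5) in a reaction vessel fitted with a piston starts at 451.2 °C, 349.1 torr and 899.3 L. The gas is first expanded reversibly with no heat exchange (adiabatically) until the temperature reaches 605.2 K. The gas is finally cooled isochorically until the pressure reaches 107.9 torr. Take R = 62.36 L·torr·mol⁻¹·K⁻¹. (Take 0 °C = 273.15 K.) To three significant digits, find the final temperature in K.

T₃ ≈ 351 K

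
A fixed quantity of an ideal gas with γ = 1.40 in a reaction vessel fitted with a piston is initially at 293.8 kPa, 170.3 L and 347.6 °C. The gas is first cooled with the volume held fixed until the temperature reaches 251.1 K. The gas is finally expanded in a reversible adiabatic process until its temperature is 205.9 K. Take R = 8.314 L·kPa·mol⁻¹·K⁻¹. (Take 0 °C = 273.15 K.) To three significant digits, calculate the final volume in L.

Convert: T₁ = 620.8 K.
V constant ⇒ P ∝ T: V₂ = V₁; P₂ = P₁·(T₂/T₁) = 118.8 kPa.
Adiabatic (γ = 1.40), T V^(γ−1) and P V^γ constant: P₃ = P₂·(T₃/T₂)^(γ/(γ−1)) = 59.34 kPa; V₃ = V₂·(T₂/T₃)^(1/(γ−1)) = 279.7 L.

V₃ ≈ 280 L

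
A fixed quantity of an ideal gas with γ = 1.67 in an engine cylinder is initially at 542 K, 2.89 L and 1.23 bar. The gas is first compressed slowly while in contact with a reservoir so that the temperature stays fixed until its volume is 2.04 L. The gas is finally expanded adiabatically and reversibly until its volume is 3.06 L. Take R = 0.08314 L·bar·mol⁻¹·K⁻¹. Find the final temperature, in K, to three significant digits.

Isothermal, so P V is constant: T₂ = T₁; P₂ = P₁·(V₁/V₂) = 1.742 bar.
Adiabatic (γ = 1.67), T V^(γ−1) and P V^γ constant: T₃ = T₂·(V₂/V₃)^(γ−1) = 413.1 K; P₃ = P₂·(V₂/V₃)^γ = 0.8853 bar.

T₃ ≈ 413 K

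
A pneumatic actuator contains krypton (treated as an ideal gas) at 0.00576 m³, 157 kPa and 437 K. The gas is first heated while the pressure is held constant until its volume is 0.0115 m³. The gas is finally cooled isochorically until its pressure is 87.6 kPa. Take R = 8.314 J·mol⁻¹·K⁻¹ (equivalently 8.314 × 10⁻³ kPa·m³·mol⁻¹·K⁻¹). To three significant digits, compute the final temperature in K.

T₃ ≈ 487 K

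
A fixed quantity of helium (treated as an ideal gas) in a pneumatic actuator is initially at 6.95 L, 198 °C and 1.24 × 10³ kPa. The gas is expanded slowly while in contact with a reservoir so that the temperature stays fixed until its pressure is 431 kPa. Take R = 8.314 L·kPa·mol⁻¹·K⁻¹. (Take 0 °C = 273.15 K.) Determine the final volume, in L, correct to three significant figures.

Convert: T₁ = 471.1 K.
T constant ⇒ Boyle's law P V = const: T₂ = T₁; V₂ = V₁·(P₁/P₂) = 20.00 L.

V₂ ≈ 20.0 L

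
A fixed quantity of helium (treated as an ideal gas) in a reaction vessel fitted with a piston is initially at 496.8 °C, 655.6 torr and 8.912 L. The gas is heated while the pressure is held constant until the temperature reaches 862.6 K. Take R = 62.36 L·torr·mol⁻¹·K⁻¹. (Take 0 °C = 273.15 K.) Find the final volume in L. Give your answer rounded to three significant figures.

Convert: T₁ = 770.0 K.
Isobaric, so V/T is constant: P₂ = P₁; V₂ = V₁·(T₂/T₁) = 9.984 L.

V₂ ≈ 9.98 L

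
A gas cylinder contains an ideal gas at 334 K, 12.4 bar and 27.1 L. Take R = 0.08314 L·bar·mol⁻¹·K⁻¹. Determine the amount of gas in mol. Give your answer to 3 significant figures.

PV = nRT ⇒ n = PV/(RT) = (12.4 × 27.1) / (0.08314 × 334)

n ≈ 12.1 mol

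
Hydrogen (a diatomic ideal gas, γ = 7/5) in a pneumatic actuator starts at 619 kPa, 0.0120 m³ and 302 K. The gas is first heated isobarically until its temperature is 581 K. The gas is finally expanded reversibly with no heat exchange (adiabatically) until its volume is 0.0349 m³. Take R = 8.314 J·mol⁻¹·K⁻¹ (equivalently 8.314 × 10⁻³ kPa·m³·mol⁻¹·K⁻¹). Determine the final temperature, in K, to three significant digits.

T₃ ≈ 492 K

P constant ⇒ V ∝ T: P₂ = P₁; V₂ = V₁·(T₂/T₁) = 0.02309 m³.
Reversible adiabatic, γ = 7/5: T₃ = T₂·(V₂/V₃)^(γ−1) = 492.5 K; P₃ = P₂·(V₂/V₃)^γ = 347.1 kPa.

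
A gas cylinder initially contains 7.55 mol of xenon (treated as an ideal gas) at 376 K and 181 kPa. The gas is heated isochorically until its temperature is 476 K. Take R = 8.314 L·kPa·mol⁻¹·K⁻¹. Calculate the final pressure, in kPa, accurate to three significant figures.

P₂ ≈ 229 kPa

From PV = nRT: V₁ = nRT₁/P₁ = 130.4 L.
Isochoric, so P/T is constant: V₂ = V₁; P₂ = P₁·(T₂/T₁) = 229.1 kPa.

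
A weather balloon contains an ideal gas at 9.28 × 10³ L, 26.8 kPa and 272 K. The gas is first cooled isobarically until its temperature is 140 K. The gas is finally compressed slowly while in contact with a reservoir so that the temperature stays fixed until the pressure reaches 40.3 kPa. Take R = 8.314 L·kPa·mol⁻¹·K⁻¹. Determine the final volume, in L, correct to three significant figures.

P constant ⇒ V ∝ T: P₂ = P₁; V₂ = V₁·(T₂/T₁) = 4776 L.
T constant ⇒ Boyle's law P V = const: T₃ = T₂; V₃ = V₂·(P₂/P₃) = 3176 L.

V₃ ≈ 3.18e+03 L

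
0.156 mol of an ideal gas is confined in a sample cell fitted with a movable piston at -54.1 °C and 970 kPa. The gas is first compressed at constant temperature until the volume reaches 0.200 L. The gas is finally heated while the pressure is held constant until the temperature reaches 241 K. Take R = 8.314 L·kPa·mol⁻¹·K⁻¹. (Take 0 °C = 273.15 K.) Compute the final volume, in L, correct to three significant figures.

V₃ ≈ 0.220 L

Convert: T₁ = 219.0 K.
From PV = nRT: V₁ = nRT₁/P₁ = 0.2929 L.
Isothermal, so P V is constant: T₂ = T₁; P₂ = P₁·(V₁/V₂) = 1421 kPa.
Isobaric, so V/T is constant: P₃ = P₂; V₃ = V₂·(T₃/T₂) = 0.2200 L.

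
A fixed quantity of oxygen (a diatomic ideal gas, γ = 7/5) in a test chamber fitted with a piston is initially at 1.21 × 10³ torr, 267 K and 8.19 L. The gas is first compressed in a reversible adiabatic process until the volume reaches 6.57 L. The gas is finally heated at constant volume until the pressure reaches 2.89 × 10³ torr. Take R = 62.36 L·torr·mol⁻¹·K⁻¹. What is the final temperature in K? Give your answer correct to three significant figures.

Reversible adiabatic, γ = 7/5: T₂ = T₁·(V₁/V₂)^(γ−1) = 291.6 K; P₂ = P₁·(V₁/V₂)^γ = 1647 torr.
Isochoric, so P/T is constant: V₃ = V₂; T₃ = T₂·(P₃/P₂) = 511.6 K.

T₃ ≈ 512 K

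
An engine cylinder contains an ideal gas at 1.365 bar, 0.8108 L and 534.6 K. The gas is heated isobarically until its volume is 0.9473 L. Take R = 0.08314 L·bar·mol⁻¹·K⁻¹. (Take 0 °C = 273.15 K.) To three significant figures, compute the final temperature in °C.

T₂ ≈ 351 °C

P constant ⇒ V ∝ T: P₂ = P₁; T₂ = T₁·(V₂/V₁) = 624.6 K.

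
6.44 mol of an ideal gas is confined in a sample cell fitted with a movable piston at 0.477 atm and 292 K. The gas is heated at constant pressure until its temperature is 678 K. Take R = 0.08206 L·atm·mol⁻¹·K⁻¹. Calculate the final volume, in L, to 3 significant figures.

V₂ ≈ 751 L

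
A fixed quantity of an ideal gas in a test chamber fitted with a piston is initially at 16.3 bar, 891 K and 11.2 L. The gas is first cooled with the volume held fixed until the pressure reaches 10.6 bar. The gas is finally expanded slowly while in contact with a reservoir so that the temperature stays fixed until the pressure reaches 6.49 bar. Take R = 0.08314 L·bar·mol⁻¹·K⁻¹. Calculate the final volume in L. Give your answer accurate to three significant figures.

Isochoric, so P/T is constant: V₂ = V₁; T₂ = T₁·(P₂/P₁) = 579.4 K.
T constant ⇒ Boyle's law P V = const: T₃ = T₂; V₃ = V₂·(P₂/P₃) = 18.29 L.

V₃ ≈ 18.3 L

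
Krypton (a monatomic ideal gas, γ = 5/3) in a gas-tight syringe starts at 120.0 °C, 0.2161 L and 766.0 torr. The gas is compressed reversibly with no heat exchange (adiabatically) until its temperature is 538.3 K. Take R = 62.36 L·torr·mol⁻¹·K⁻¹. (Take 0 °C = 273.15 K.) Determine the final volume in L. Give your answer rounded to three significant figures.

V₂ ≈ 0.135 L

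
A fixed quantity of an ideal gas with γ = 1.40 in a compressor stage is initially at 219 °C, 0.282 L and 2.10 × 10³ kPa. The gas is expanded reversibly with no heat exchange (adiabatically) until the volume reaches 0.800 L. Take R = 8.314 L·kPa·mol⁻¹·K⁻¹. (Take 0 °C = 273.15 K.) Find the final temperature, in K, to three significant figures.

Convert: T₁ = 492.1 K.
Adiabatic (γ = 1.40), T V^(γ−1) and P V^γ constant: T₂ = T₁·(V₁/V₂)^(γ−1) = 324.3 K; P₂ = P₁·(V₁/V₂)^γ = 487.8 kPa.

T₂ ≈ 324 K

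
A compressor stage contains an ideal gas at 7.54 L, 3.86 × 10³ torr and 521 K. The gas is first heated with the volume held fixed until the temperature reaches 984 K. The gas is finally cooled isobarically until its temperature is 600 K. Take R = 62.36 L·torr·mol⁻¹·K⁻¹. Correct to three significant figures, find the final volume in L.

V₃ ≈ 4.60 L

Isochoric, so P/T is constant: V₂ = V₁; P₂ = P₁·(T₂/T₁) = 7290 torr.
P constant ⇒ V ∝ T: P₃ = P₂; V₃ = V₂·(T₃/T₂) = 4.598 L.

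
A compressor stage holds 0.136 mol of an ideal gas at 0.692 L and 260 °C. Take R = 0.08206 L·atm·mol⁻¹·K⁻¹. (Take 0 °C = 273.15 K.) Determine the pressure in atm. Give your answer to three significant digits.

Convert: T = 533.15 K.
PV = nRT ⇒ P = nRT/V = (0.136 × 0.08206 × 533.15) / 0.692

P ≈ 8.60 atm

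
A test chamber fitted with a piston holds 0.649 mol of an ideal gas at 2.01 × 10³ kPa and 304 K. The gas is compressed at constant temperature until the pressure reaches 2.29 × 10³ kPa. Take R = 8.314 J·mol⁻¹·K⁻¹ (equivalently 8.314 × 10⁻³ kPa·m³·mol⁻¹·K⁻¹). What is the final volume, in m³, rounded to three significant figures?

V₂ ≈ 0.000716 m³

From PV = nRT: V₁ = nRT₁/P₁ = 0.0008161 m³.
T constant ⇒ Boyle's law P V = const: T₂ = T₁; V₂ = V₁·(P₁/P₂) = 0.0007163 m³.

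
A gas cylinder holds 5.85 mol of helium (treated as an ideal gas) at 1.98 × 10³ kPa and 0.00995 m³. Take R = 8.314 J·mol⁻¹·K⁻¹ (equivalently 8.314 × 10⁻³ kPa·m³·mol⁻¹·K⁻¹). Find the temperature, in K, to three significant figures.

T ≈ 405 K

PV = nRT ⇒ T = PV/(nR) = (1.98e+03 × 0.00995) / (5.85 × 8.314 × 10⁻³)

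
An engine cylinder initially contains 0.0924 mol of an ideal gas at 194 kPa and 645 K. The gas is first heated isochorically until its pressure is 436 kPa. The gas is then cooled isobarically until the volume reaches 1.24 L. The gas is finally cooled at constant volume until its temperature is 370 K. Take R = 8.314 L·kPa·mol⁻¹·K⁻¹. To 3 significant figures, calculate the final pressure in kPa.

From PV = nRT: V₁ = nRT₁/P₁ = 2.554 L.
V constant ⇒ P ∝ T: V₂ = V₁; T₂ = T₁·(P₂/P₁) = 1450 K.
P constant ⇒ V ∝ T: P₃ = P₂; T₃ = T₂·(V₃/V₂) = 703.8 K.
V constant ⇒ P ∝ T: V₄ = V₃; P₄ = P₃·(T₄/T₃) = 229.2 kPa.

P₄ ≈ 229 kPa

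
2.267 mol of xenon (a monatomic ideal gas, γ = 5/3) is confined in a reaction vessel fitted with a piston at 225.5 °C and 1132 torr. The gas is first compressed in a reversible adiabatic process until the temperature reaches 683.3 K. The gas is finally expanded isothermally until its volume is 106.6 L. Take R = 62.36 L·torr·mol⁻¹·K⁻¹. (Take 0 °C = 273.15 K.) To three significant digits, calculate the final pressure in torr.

Convert: T₁ = 498.6 K.
From PV = nRT: V₁ = nRT₁/P₁ = 62.27 L.
Adiabatic (γ = 5/3), T V^(γ−1) and P V^γ constant: P₂ = P₁·(T₂/T₁)^(γ/(γ−1)) = 2488 torr; V₂ = V₁·(T₁/T₂)^(1/(γ−1)) = 38.82 L.
T constant ⇒ Boyle's law P V = const: T₃ = T₂; P₃ = P₂·(V₂/V₃) = 906.2 torr.

P₃ ≈ 906 torr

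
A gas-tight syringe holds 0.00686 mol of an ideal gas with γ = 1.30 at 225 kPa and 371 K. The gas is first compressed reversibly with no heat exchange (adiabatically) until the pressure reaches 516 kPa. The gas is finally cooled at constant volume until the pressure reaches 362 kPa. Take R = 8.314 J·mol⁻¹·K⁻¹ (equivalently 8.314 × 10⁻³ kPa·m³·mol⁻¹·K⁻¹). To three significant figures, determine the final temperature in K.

T₃ ≈ 315 K

From PV = nRT: V₁ = nRT₁/P₁ = 9.404e-05 m³.
Adiabatic (γ = 1.30), T V^(γ−1) and P V^γ constant: T₂ = T₁·(P₂/P₁)^((γ−1)/γ) = 449.3 K; V₂ = V₁·(P₁/P₂)^(1/γ) = 4.966e-05 m³.
V constant ⇒ P ∝ T: V₃ = V₂; T₃ = T₂·(P₃/P₂) = 315.2 K.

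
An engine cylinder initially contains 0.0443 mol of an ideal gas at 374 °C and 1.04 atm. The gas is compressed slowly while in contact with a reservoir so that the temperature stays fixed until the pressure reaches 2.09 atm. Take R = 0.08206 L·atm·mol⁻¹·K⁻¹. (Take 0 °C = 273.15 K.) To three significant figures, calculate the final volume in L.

Convert: T₁ = 647.1 K.
From PV = nRT: V₁ = nRT₁/P₁ = 2.262 L.
Isothermal, so P V is constant: T₂ = T₁; V₂ = V₁·(P₁/P₂) = 1.126 L.

V₂ ≈ 1.13 L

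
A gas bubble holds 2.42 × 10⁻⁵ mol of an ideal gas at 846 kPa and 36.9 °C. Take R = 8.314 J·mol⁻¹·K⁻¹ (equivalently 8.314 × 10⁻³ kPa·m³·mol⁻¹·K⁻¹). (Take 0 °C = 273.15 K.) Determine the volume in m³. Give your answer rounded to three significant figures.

V ≈ 7.37e-08 m³

Convert: T = 310.05 K.
PV = nRT ⇒ V = nRT/P = (2.42e-05 × 8.314 × 10⁻³ × 310.05) / 846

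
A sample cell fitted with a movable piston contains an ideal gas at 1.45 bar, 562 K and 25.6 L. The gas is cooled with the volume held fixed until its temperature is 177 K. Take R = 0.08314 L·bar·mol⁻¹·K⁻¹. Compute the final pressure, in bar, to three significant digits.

P₂ ≈ 0.457 bar

V constant ⇒ P ∝ T: V₂ = V₁; P₂ = P₁·(T₂/T₁) = 0.4567 bar.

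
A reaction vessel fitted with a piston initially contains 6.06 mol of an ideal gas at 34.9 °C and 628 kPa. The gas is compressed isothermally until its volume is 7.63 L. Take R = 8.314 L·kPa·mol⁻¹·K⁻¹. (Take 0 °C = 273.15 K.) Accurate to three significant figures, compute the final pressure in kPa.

Convert: T₁ = 308.0 K.
From PV = nRT: V₁ = nRT₁/P₁ = 24.71 L.
Isothermal, so P V is constant: T₂ = T₁; P₂ = P₁·(V₁/V₂) = 2034 kPa.

P₂ ≈ 2.03e+03 kPa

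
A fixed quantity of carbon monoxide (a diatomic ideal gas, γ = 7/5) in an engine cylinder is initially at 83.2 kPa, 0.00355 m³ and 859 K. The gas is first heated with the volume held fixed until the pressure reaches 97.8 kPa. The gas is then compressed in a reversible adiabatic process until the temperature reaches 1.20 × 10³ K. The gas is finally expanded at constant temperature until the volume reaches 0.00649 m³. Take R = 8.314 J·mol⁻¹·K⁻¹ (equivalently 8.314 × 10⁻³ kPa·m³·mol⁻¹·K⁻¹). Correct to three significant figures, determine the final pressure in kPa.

P₄ ≈ 63.6 kPa

V constant ⇒ P ∝ T: V₂ = V₁; T₂ = T₁·(P₂/P₁) = 1010 K.
Reversible adiabatic, γ = 7/5: P₃ = P₂·(T₃/T₂)^(γ/(γ−1)) = 179.0 kPa; V₃ = V₂·(T₂/T₃)^(1/(γ−1)) = 0.002306 m³.
T constant ⇒ Boyle's law P V = const: T₄ = T₃; P₄ = P₃·(V₃/V₄) = 63.58 kPa.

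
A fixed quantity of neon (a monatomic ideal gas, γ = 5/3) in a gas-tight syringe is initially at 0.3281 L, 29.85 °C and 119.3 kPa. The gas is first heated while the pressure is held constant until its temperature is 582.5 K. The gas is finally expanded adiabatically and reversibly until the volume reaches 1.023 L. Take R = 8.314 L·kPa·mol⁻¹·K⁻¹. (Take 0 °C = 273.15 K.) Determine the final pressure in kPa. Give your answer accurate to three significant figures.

P₃ ≈ 53.3 kPa

Convert: T₁ = 303.0 K.
P constant ⇒ V ∝ T: P₂ = P₁; V₂ = V₁·(T₂/T₁) = 0.6308 L.
Adiabatic (γ = 5/3), T V^(γ−1) and P V^γ constant: T₃ = T₂·(V₂/V₃)^(γ−1) = 422.0 K; P₃ = P₂·(V₂/V₃)^γ = 53.29 kPa.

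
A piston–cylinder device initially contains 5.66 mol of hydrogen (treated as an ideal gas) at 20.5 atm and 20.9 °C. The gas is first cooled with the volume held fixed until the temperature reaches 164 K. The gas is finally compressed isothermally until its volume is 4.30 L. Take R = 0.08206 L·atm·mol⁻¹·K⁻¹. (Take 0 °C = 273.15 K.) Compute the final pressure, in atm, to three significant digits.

P₃ ≈ 17.7 atm

Convert: T₁ = 294.0 K.
From PV = nRT: V₁ = nRT₁/P₁ = 6.662 L.
V constant ⇒ P ∝ T: V₂ = V₁; P₂ = P₁·(T₂/T₁) = 11.43 atm.
T constant ⇒ Boyle's law P V = const: T₃ = T₂; P₃ = P₂·(V₂/V₃) = 17.71 atm.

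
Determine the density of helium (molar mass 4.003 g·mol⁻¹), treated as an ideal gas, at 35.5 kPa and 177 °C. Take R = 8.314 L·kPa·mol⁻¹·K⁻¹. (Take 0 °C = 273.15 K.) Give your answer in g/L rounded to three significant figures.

ρ = PM/(RT) = (35.5 × 4.003) / (8.314 × 450.1)

ρ ≈ 0.0380 g/L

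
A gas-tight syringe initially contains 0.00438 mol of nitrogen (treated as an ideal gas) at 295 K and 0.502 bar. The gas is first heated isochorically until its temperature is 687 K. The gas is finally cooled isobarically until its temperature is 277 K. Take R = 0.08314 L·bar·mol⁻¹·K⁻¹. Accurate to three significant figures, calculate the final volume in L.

V₃ ≈ 0.0863 L

From PV = nRT: V₁ = nRT₁/P₁ = 0.2140 L.
Isochoric, so P/T is constant: V₂ = V₁; P₂ = P₁·(T₂/T₁) = 1.169 bar.
Isobaric, so V/T is constant: P₃ = P₂; V₃ = V₂·(T₃/T₂) = 0.08628 L.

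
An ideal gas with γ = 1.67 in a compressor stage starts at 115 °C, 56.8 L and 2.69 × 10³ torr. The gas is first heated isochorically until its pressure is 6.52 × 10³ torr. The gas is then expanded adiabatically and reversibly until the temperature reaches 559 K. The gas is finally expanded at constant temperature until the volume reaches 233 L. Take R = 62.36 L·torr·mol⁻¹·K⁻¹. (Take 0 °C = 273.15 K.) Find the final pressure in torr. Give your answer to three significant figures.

P₄ ≈ 944 torr

Convert: T₁ = 388.1 K.
V constant ⇒ P ∝ T: V₂ = V₁; T₂ = T₁·(P₂/P₁) = 940.8 K.
Reversible adiabatic, γ = 1.67: P₃ = P₂·(T₃/T₂)^(γ/(γ−1)) = 1781 torr; V₃ = V₂·(T₂/T₃)^(1/(γ−1)) = 123.5 L.
Isothermal, so P V is constant: T₄ = T₃; P₄ = P₃·(V₃/V₄) = 944.4 torr.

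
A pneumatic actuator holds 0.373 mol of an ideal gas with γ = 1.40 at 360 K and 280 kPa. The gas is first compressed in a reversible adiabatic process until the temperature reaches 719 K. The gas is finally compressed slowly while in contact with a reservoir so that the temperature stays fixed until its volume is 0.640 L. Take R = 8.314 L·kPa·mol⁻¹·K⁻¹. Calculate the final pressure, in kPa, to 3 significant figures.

From PV = nRT: V₁ = nRT₁/P₁ = 3.987 L.
Reversible adiabatic, γ = 1.40: P₂ = P₁·(T₂/T₁)^(γ/(γ−1)) = 3152 kPa; V₂ = V₁·(T₁/T₂)^(1/(γ−1)) = 0.7073 L.
Isothermal, so P V is constant: T₃ = T₂; P₃ = P₂·(V₂/V₃) = 3484 kPa.

P₃ ≈ 3.48e+03 kPa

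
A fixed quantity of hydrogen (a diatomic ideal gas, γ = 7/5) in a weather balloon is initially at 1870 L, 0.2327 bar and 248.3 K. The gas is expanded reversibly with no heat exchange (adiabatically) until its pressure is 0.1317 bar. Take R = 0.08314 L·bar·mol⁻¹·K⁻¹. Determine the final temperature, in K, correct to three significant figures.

Reversible adiabatic, γ = 7/5: T₂ = T₁·(P₂/P₁)^((γ−1)/γ) = 211.0 K; V₂ = V₁·(P₁/P₂)^(1/γ) = 2808 L.

T₂ ≈ 211 K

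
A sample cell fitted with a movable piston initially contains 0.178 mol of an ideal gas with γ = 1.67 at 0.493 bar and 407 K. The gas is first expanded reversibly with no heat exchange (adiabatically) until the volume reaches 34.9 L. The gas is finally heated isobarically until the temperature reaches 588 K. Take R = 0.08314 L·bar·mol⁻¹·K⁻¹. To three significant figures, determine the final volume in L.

From PV = nRT: V₁ = nRT₁/P₁ = 12.22 L.
Adiabatic (γ = 1.67), T V^(γ−1) and P V^γ constant: T₂ = T₁·(V₁/V₂)^(γ−1) = 201.5 K; P₂ = P₁·(V₁/V₂)^γ = 0.08542 bar.
Isobaric, so V/T is constant: P₃ = P₂; V₃ = V₂·(T₃/T₂) = 101.9 L.

V₃ ≈ 102 L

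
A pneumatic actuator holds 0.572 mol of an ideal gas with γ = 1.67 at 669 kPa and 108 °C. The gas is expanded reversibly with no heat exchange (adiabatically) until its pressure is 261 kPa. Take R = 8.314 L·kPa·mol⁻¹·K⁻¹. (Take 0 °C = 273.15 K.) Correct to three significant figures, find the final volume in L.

Convert: T₁ = 381.1 K.
From PV = nRT: V₁ = nRT₁/P₁ = 2.709 L.
Reversible adiabatic, γ = 1.67: T₂ = T₁·(P₂/P₁)^((γ−1)/γ) = 261.3 K; V₂ = V₁·(P₁/P₂)^(1/γ) = 4.761 L.

V₂ ≈ 4.76 L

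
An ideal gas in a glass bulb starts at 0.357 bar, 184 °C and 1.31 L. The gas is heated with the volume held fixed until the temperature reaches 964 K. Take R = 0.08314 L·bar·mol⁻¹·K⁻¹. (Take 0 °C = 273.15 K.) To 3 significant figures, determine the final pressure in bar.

Convert: T₁ = 457.1 K.
V constant ⇒ P ∝ T: V₂ = V₁; P₂ = P₁·(T₂/T₁) = 0.7528 bar.

P₂ ≈ 0.753 bar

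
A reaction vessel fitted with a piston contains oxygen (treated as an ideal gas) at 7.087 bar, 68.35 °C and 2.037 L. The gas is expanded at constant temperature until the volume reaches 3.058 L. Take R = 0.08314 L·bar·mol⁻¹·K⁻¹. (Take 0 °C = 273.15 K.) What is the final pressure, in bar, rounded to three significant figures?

P₂ ≈ 4.72 bar

Convert: T₁ = 341.5 K.
T constant ⇒ Boyle's law P V = const: T₂ = T₁; P₂ = P₁·(V₁/V₂) = 4.721 bar.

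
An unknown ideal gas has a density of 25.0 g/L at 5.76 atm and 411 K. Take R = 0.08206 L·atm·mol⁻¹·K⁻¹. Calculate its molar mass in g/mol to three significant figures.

M ≈ 146 g/mol

ρ = PM/(RT) ⇒ M = ρRT/P = (25.0 × 0.08206 × 411.0) / 5.76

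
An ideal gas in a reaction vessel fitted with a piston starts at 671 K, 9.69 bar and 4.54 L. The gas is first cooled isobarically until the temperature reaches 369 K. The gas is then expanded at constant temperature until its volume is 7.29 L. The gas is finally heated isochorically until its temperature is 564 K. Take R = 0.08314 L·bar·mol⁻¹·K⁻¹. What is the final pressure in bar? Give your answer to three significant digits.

P₄ ≈ 5.07 bar

Isobaric, so V/T is constant: P₂ = P₁; V₂ = V₁·(T₂/T₁) = 2.497 L.
Isothermal, so P V is constant: T₃ = T₂; P₃ = P₂·(V₂/V₃) = 3.319 bar.
Isochoric, so P/T is constant: V₄ = V₃; P₄ = P₃·(T₄/T₃) = 5.072 bar.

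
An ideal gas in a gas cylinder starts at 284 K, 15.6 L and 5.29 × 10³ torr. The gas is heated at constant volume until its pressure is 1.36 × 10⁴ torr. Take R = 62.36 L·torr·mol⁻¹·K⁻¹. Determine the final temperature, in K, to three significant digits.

Isochoric, so P/T is constant: V₂ = V₁; T₂ = T₁·(P₂/P₁) = 730.1 K.

T₂ ≈ 730 K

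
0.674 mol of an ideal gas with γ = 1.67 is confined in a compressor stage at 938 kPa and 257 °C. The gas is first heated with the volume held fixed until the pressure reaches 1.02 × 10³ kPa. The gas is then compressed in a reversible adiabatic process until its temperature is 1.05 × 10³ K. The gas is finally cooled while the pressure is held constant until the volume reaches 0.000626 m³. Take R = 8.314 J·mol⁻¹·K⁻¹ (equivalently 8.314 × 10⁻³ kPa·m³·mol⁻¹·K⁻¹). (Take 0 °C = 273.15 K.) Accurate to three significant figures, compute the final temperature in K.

Convert: T₁ = 530.1 K.
From PV = nRT: V₁ = nRT₁/P₁ = 0.003167 m³.
V constant ⇒ P ∝ T: V₂ = V₁; T₂ = T₁·(P₂/P₁) = 576.5 K.
Reversible adiabatic, γ = 1.67: P₃ = P₂·(T₃/T₂)^(γ/(γ−1)) = 4546 kPa; V₃ = V₂·(T₂/T₃)^(1/(γ−1)) = 0.001294 m³.
Isobaric, so V/T is constant: P₄ = P₃; T₄ = T₃·(V₄/V₃) = 507.9 K.

T₄ ≈ 508 K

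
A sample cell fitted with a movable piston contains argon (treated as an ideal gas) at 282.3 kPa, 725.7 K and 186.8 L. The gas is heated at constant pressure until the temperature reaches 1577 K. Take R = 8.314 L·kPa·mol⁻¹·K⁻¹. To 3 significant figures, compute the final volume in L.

P constant ⇒ V ∝ T: P₂ = P₁; V₂ = V₁·(T₂/T₁) = 405.9 L.

V₂ ≈ 406 L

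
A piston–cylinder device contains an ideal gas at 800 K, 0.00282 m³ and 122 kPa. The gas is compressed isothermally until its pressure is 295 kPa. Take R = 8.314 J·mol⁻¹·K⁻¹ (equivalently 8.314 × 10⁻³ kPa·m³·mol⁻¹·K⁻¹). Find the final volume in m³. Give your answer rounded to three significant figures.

Isothermal, so P V is constant: T₂ = T₁; V₂ = V₁·(P₁/P₂) = 0.001166 m³.

V₂ ≈ 0.00117 m³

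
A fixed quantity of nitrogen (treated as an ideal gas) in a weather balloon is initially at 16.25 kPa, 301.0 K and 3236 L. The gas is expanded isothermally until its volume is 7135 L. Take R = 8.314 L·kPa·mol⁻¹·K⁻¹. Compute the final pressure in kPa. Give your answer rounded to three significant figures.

P₂ ≈ 7.37 kPa

Isothermal, so P V is constant: T₂ = T₁; P₂ = P₁·(V₁/V₂) = 7.370 kPa.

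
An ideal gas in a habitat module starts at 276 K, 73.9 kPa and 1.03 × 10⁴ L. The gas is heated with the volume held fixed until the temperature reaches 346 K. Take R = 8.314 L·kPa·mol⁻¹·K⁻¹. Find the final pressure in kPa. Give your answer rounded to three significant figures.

Isochoric, so P/T is constant: V₂ = V₁; P₂ = P₁·(T₂/T₁) = 92.64 kPa.

P₂ ≈ 92.6 kPa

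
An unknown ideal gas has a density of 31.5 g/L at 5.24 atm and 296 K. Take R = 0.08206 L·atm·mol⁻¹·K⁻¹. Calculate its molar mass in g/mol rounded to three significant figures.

ρ = PM/(RT) ⇒ M = ρRT/P = (31.5 × 0.08206 × 296.0) / 5.24

M ≈ 146 g/mol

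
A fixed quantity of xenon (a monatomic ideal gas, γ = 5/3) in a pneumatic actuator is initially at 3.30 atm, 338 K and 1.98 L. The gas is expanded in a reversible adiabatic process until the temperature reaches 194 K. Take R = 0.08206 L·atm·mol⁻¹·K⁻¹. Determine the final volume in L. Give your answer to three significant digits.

V₂ ≈ 4.55 L

Reversible adiabatic, γ = 5/3: P₂ = P₁·(T₂/T₁)^(γ/(γ−1)) = 0.8236 atm; V₂ = V₁·(T₁/T₂)^(1/(γ−1)) = 4.553 L.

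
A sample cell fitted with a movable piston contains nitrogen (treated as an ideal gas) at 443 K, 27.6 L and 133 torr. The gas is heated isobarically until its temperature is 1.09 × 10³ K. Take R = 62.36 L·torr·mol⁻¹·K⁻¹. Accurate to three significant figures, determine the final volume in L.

V₂ ≈ 67.9 L

P constant ⇒ V ∝ T: P₂ = P₁; V₂ = V₁·(T₂/T₁) = 67.91 L.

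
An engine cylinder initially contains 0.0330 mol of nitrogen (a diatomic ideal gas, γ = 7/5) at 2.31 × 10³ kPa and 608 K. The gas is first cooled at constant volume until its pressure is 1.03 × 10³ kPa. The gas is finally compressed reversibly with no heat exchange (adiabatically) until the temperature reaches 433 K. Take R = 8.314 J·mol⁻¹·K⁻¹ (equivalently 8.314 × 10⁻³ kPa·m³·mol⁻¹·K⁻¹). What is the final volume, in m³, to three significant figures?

V₃ ≈ 2.24e-05 m³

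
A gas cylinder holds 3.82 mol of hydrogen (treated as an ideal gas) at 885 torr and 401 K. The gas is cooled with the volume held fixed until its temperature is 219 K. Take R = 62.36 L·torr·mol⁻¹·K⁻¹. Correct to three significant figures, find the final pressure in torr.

From PV = nRT: V₁ = nRT₁/P₁ = 107.9 L.
Isochoric, so P/T is constant: V₂ = V₁; P₂ = P₁·(T₂/T₁) = 483.3 torr.

P₂ ≈ 483 torr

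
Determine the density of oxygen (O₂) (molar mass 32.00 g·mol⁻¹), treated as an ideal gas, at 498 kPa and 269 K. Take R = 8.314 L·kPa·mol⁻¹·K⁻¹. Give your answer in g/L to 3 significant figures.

ρ ≈ 7.13 g/L

ρ = PM/(RT) = (498 × 32.00) / (8.314 × 269.0)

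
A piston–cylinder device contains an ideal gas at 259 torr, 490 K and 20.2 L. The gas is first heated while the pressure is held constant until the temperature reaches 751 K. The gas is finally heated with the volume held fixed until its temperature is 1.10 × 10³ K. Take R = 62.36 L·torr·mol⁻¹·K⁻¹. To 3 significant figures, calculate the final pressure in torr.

P₃ ≈ 379 torr

Isobaric, so V/T is constant: P₂ = P₁; V₂ = V₁·(T₂/T₁) = 30.96 L.
V constant ⇒ P ∝ T: V₃ = V₂; P₃ = P₂·(T₃/T₂) = 379.4 torr.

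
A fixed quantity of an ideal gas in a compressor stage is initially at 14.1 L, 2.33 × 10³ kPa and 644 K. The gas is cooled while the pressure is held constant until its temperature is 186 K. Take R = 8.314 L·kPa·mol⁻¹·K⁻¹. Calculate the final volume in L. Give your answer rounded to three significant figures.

P constant ⇒ V ∝ T: P₂ = P₁; V₂ = V₁·(T₂/T₁) = 4.072 L.

V₂ ≈ 4.07 L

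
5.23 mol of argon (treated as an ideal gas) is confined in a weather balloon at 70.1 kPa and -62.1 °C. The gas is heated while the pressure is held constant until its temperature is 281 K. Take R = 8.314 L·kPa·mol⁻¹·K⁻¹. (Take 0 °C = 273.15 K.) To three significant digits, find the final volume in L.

Convert: T₁ = 211.0 K.
From PV = nRT: V₁ = nRT₁/P₁ = 130.9 L.
Isobaric, so V/T is constant: P₂ = P₁; V₂ = V₁·(T₂/T₁) = 174.3 L.

V₂ ≈ 174 L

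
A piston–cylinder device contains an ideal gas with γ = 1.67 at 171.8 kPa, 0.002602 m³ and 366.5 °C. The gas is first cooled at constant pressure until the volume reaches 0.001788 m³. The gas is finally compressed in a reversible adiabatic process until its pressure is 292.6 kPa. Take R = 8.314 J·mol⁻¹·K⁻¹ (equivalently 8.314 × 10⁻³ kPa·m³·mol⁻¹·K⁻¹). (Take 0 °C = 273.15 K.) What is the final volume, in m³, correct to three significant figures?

V₃ ≈ 0.00130 m³

Convert: T₁ = 639.6 K.
Isobaric, so V/T is constant: P₂ = P₁; T₂ = T₁·(V₂/V₁) = 439.5 K.
Reversible adiabatic, γ = 1.67: T₃ = T₂·(P₃/P₂)^((γ−1)/γ) = 544.2 K; V₃ = V₂·(P₂/P₃)^(1/γ) = 0.001300 m³.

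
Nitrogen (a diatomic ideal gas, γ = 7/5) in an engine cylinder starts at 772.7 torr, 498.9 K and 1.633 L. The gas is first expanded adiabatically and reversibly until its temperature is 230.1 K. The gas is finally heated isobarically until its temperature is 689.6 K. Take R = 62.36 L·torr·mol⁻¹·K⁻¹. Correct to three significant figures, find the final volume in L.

V₃ ≈ 33.9 L

Adiabatic (γ = 7/5), T V^(γ−1) and P V^γ constant: P₂ = P₁·(T₂/T₁)^(γ/(γ−1)) = 51.48 torr; V₂ = V₁·(T₁/T₂)^(1/(γ−1)) = 11.30 L.
Isobaric, so V/T is constant: P₃ = P₂; V₃ = V₂·(T₃/T₂) = 33.88 L.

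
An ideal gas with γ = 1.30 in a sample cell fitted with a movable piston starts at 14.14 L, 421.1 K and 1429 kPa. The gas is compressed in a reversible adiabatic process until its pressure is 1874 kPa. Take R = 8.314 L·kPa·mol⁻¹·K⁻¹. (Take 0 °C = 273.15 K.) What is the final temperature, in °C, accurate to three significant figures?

Reversible adiabatic, γ = 1.30: T₂ = T₁·(P₂/P₁)^((γ−1)/γ) = 448.3 K; V₂ = V₁·(P₁/P₂)^(1/γ) = 11.48 L.

T₂ ≈ 175 °C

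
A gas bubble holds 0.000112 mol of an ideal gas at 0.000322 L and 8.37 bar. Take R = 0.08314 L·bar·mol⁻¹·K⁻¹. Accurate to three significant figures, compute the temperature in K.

PV = nRT ⇒ T = PV/(nR) = (8.37 × 0.000322) / (0.000112 × 0.08314)

T ≈ 289 K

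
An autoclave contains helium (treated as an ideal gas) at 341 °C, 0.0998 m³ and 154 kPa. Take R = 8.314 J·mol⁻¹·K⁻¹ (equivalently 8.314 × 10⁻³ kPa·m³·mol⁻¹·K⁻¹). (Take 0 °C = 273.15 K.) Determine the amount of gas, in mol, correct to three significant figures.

n ≈ 3.01 mol

Convert: T = 614.15 K.
PV = nRT ⇒ n = PV/(RT) = (154 × 0.0998) / (8.314 × 10⁻³ × 614.15)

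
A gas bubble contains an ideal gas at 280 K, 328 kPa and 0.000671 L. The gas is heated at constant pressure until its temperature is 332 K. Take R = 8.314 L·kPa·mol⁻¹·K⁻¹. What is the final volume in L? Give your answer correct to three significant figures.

Isobaric, so V/T is constant: P₂ = P₁; V₂ = V₁·(T₂/T₁) = 0.0007956 L.

V₂ ≈ 0.000796 L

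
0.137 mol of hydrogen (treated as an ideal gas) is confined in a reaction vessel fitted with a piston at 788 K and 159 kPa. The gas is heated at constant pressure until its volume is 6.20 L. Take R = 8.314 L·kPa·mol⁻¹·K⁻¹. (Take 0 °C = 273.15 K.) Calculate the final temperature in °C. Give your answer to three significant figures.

From PV = nRT: V₁ = nRT₁/P₁ = 5.645 L.
Isobaric, so V/T is constant: P₂ = P₁; T₂ = T₁·(V₂/V₁) = 865.5 K.

T₂ ≈ 592 °C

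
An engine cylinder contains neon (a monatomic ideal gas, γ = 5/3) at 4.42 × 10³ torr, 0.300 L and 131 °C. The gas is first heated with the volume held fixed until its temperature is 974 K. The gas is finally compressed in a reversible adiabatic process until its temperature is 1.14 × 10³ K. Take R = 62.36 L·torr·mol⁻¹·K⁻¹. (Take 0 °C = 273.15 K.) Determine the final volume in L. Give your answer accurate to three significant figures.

Convert: T₁ = 404.1 K.
Isochoric, so P/T is constant: V₂ = V₁; P₂ = P₁·(T₂/T₁) = 1.065e+04 torr.
Reversible adiabatic, γ = 5/3: P₃ = P₂·(T₃/T₂)^(γ/(γ−1)) = 1.579e+04 torr; V₃ = V₂·(T₂/T₃)^(1/(γ−1)) = 0.2369 L.

V₃ ≈ 0.237 L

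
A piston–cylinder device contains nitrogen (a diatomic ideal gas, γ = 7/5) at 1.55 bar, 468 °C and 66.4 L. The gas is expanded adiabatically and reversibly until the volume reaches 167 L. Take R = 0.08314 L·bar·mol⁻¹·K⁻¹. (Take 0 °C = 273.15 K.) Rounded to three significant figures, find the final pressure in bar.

Convert: T₁ = 741.1 K.
Reversible adiabatic, γ = 7/5: T₂ = T₁·(V₁/V₂)^(γ−1) = 512.5 K; P₂ = P₁·(V₁/V₂)^γ = 0.4262 bar.

P₂ ≈ 0.426 bar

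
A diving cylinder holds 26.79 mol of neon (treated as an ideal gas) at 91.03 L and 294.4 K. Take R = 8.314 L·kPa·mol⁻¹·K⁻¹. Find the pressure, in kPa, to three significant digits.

P ≈ 720 kPa

PV = nRT ⇒ P = nRT/V = (26.79 × 8.314 × 294.4) / 91.03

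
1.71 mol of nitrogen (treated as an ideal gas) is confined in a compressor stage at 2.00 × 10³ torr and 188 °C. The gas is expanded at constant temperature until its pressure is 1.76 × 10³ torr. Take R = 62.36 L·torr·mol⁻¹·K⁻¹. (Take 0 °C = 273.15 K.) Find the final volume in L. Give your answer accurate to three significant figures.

Convert: T₁ = 461.1 K.
From PV = nRT: V₁ = nRT₁/P₁ = 24.59 L.
Isothermal, so P V is constant: T₂ = T₁; V₂ = V₁·(P₁/P₂) = 27.94 L.

V₂ ≈ 27.9 L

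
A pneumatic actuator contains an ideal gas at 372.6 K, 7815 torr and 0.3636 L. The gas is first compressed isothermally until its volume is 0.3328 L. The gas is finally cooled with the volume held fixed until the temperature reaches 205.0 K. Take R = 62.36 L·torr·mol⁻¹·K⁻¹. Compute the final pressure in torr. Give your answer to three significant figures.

P₃ ≈ 4.70e+03 torr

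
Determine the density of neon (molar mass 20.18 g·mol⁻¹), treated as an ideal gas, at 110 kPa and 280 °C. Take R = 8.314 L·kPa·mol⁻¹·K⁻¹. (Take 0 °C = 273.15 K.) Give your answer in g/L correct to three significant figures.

ρ ≈ 0.483 g/L

ρ = PM/(RT) = (110 × 20.18) / (8.314 × 553.1)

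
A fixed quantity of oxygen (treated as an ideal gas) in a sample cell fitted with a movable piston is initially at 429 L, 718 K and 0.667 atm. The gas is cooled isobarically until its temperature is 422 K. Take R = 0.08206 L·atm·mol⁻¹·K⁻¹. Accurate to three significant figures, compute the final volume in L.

V₂ ≈ 252 L

P constant ⇒ V ∝ T: P₂ = P₁; V₂ = V₁·(T₂/T₁) = 252.1 L.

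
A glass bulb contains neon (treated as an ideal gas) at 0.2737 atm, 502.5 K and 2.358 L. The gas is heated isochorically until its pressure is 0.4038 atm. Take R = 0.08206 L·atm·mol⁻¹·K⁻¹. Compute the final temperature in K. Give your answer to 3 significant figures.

T₂ ≈ 741 K

V constant ⇒ P ∝ T: V₂ = V₁; T₂ = T₁·(P₂/P₁) = 741.4 K.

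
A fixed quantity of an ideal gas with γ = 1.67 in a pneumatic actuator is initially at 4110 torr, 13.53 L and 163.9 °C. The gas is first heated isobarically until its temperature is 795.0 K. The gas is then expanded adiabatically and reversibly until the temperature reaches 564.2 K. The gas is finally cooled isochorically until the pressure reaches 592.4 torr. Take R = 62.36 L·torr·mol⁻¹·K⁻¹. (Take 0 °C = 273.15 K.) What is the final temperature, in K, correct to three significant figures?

T₄ ≈ 191 K

Convert: T₁ = 437.0 K.
Isobaric, so V/T is constant: P₂ = P₁; V₂ = V₁·(T₂/T₁) = 24.61 L.
Reversible adiabatic, γ = 1.67: P₃ = P₂·(T₃/T₂)^(γ/(γ−1)) = 1748 torr; V₃ = V₂·(T₂/T₃)^(1/(γ−1)) = 41.06 L.
Isochoric, so P/T is constant: V₄ = V₃; T₄ = T₃·(P₄/P₃) = 191.2 K.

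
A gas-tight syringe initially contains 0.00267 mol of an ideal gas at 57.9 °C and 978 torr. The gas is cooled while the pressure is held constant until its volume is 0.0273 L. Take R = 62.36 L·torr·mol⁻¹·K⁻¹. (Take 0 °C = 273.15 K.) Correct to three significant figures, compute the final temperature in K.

T₂ ≈ 160 K

Convert: T₁ = 331.0 K.
From PV = nRT: V₁ = nRT₁/P₁ = 0.05636 L.
Isobaric, so V/T is constant: P₂ = P₁; T₂ = T₁·(V₂/V₁) = 160.4 K.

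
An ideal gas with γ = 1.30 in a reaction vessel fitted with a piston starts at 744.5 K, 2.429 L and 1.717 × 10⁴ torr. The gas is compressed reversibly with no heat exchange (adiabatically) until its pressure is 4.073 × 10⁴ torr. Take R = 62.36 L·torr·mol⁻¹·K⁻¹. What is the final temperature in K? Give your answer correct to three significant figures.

T₂ ≈ 909 K

Reversible adiabatic, γ = 1.30: T₂ = T₁·(P₂/P₁)^((γ−1)/γ) = 908.7 K; V₂ = V₁·(P₁/P₂)^(1/γ) = 1.250 L.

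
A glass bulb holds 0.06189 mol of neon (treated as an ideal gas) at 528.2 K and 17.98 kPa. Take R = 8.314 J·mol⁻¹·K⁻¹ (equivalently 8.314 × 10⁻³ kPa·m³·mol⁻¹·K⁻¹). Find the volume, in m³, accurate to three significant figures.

V ≈ 0.0151 m³

PV = nRT ⇒ V = nRT/P = (0.06189 × 8.314 × 10⁻³ × 528.2) / 17.98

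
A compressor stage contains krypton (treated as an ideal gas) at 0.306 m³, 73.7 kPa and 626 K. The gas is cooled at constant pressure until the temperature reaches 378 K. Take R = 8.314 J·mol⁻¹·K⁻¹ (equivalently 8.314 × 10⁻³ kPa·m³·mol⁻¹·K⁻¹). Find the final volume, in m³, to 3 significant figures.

V₂ ≈ 0.185 m³

P constant ⇒ V ∝ T: P₂ = P₁; V₂ = V₁·(T₂/T₁) = 0.1848 m³.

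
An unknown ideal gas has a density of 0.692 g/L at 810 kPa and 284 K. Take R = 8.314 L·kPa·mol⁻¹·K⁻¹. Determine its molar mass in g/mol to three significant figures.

ρ = PM/(RT) ⇒ M = ρRT/P = (0.692 × 8.314 × 284.0) / 810

M ≈ 2.02 g/mol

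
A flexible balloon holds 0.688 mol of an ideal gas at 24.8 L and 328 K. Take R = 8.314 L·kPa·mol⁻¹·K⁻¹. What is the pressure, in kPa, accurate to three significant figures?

P ≈ 75.7 kPa

PV = nRT ⇒ P = nRT/V = (0.688 × 8.314 × 328) / 24.8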